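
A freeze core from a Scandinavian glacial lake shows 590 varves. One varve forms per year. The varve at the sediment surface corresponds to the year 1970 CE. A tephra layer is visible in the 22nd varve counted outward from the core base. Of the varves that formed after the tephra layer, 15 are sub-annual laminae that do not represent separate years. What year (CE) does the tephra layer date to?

590 − 22 = 568 varves lie beyond the tephra layer toward the sediment surface.
Removing the 15 false varves leaves 568 − 15 = 553 true varves beyond the tephra layer.
The varve at the sediment surface is 1970 CE, so the tephra layer dates to 1970 − 553 = 1417 CE.

1417 CE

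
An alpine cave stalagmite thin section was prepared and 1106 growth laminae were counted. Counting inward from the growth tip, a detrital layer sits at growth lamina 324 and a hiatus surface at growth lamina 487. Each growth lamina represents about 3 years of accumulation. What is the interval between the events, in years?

489 years

Separation: 487 − 324 = 163 growth laminae.
At 3 years per growth lamina, 163 × 3 = 489 years.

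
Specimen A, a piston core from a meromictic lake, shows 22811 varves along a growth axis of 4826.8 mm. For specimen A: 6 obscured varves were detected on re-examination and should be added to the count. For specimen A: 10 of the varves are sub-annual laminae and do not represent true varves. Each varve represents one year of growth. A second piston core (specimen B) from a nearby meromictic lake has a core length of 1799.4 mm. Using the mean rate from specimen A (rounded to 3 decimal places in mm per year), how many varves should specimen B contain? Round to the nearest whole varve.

8488 varves

Specimen A: true varve count = 22811 − 10 + 6 = 22807.
A: 4826.8 mm over 22807 years gives 4826.8 / 22807 ≈ 0.212 mm/year.
Specimen B: 1799.4 mm / 0.212 mm per year = 8487.74 years ≈ 8488 varves.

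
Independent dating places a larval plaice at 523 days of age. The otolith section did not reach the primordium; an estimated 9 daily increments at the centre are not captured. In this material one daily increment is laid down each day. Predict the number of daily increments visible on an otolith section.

Expected daily increments over 523 days: 523.
523 − 9 missed = 514 daily increments expected in the prepared section.

514 daily increments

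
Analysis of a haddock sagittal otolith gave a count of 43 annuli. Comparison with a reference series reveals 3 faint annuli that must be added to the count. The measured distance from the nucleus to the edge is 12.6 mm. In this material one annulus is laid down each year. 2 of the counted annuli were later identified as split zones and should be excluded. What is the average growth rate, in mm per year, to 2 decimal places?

0.29 mm per year

Correcting the raw count gives 43 − 2 + 3 = 44 true annuli.
Mean rate = 12.6 mm / 44 years ≈ 0.29 mm per year.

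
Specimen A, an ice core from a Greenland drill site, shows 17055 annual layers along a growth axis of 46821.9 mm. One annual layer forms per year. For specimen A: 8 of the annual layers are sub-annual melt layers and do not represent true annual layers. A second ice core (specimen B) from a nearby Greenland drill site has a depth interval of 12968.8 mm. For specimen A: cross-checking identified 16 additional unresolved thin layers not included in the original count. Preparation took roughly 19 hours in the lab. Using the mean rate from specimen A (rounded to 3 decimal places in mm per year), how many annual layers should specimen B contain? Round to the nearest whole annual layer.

4726 annual layers

Specimen A: true annual layer count = 17055 − 8 + 16 = 17063.
A: Extension rate ≈ 46821.9 / 17063 = 2.744 mm/year.
Specimen B: 12968.8 mm / 2.744 mm per year = 4726.24 years ≈ 4726 annual layers.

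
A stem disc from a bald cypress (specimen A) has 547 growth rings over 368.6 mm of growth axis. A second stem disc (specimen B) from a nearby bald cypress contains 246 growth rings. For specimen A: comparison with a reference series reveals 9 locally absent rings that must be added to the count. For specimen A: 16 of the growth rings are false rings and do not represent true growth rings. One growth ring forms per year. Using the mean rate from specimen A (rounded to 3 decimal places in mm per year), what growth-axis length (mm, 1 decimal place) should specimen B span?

Specimen A: correcting the raw count gives 547 − 16 + 9 = 540 true growth rings.
A: Extension rate ≈ 368.6 / 540 = 0.683 mm/yr.
For B, 0.683 mm/year × 246 years = 168.0 mm.

168.0 mm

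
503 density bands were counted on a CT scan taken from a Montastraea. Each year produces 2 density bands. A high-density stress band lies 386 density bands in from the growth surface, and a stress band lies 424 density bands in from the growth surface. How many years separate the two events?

19 years

424 − 386 = 38 density bands lie between the two events.
38 density bands at 2 per year is 38 / 2 = 19 years.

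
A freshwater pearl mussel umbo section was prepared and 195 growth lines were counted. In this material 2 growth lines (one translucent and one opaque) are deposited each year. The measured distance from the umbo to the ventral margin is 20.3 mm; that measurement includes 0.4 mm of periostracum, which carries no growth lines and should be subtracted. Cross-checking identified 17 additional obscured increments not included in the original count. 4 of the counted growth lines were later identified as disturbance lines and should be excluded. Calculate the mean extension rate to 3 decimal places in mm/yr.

0.191 mm/yr

Correcting the raw count gives 195 − 4 + 17 = 208 true growth lines.
208 growth lines at 2 per year is 208 / 2 = 104 years.
Removing the 0.4 mm offcut leaves 20.3 − 0.4 = 19.9 mm.
Extension rate ≈ 19.9 / 104 = 0.191 mm/yr.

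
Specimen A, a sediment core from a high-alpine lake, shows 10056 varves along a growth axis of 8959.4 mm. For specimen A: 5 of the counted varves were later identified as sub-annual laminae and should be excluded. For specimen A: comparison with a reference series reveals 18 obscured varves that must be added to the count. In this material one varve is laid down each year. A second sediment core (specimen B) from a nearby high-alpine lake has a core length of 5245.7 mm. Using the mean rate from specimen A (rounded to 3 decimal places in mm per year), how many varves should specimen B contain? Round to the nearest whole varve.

Specimen A: true varve count = 10056 − 5 + 18 = 10069.
A: Extension rate ≈ 8959.4 / 10069 = 0.890 mm per year.
B spans 5245.7 / 0.890 = 5894.04 years ≈ 5894 varves.

5894 varves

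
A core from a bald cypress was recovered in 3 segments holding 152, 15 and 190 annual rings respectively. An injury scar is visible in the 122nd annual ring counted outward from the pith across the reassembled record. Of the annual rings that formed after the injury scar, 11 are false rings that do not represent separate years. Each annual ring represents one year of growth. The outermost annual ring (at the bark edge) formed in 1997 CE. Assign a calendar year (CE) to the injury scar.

Total annual rings = 152 + 15 + 190 = 357.
357 − 122 = 235 annual rings lie beyond the injury scar toward the bark edge.
235 − 11 false = 224 true annual rings after the injury scar.
1997 − 224 = 1773 CE.

1773 CE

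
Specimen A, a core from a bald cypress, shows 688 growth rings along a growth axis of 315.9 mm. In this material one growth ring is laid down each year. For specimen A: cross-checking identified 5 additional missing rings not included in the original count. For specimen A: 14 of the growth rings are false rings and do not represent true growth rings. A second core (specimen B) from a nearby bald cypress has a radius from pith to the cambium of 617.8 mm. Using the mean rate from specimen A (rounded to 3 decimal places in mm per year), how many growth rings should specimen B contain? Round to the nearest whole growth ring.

1329 growth rings

Specimen A: true growth ring count = 688 − 14 + 5 = 679.
A: 315.9 mm over 679 years gives 315.9 / 679 ≈ 0.465 mm/year.
B spans 617.8 / 0.465 = 1328.60 years ≈ 1329 growth rings.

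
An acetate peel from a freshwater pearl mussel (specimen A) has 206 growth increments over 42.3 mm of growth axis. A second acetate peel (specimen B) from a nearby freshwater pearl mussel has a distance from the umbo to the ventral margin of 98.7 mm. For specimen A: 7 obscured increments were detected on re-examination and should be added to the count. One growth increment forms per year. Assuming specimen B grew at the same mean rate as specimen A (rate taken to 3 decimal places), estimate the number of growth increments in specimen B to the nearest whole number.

496 growth increments

Specimen A: adjusted count: 206 + 7 = 213 growth increments.
A: 42.3 mm over 213 years gives 42.3 / 213 ≈ 0.199 mm per year.
Specimen B: 98.7 mm / 0.199 mm per year = 495.98 years ≈ 496 growth increments.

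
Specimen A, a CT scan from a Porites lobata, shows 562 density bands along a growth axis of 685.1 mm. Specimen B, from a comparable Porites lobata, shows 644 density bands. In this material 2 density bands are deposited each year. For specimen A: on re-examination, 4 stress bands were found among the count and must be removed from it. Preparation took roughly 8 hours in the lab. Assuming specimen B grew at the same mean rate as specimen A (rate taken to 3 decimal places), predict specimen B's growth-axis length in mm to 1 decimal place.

Specimen A: correcting the raw count gives 562 − 4 = 558 true density bands.
Specimen A: with 2 density bands per year, 558 / 2 = 279 years.
A: Extension rate ≈ 685.1 / 279 = 2.456 mm per year.
Specimen B: with 2 density bands per year, 644 / 2 = 322 years. For B, 2.456 mm/year × 322 years = 790.8 mm.

790.8 mm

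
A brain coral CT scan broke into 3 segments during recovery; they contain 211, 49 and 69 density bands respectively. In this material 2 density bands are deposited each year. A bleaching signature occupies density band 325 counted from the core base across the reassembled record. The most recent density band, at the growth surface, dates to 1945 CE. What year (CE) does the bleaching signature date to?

1943 CE

Total density bands = 211 + 49 + 69 = 329.
The bleaching signature sits at density band 325 from the core base, so 329 − 325 = 4 density bands formed after it.
4 density bands at 2 per year is 4 / 2 = 2 years.
Counting back 2 years from 1945 CE places the bleaching signature in 1945 − 2 = 1943 CE.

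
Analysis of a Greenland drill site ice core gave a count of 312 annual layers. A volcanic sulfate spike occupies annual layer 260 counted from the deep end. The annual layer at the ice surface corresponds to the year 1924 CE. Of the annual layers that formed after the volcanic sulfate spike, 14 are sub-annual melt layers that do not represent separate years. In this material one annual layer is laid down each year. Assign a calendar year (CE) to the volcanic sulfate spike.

1886 CE

312 − 260 = 52 annual layers lie beyond the volcanic sulfate spike toward the ice surface.
52 − 14 false = 38 true annual layers after the volcanic sulfate spike.
Counting back 38 years from 1924 CE places the volcanic sulfate spike in 1924 − 38 = 1886 CE.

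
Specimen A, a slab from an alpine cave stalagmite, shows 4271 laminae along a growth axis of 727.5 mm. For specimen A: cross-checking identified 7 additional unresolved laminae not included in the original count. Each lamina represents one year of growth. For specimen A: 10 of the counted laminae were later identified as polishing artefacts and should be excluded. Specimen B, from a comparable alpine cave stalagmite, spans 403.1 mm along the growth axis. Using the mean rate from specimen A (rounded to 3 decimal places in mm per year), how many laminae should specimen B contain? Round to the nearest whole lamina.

Specimen A: after corrections the count is 4271 − 10 + 7 = 4268 laminae.
A: Mean rate = 727.5 mm / 4268 years ≈ 0.170 mm per year.
For B, 403.1 / 0.170 = 2371.18 years ≈ 2371 laminae.

2371 laminae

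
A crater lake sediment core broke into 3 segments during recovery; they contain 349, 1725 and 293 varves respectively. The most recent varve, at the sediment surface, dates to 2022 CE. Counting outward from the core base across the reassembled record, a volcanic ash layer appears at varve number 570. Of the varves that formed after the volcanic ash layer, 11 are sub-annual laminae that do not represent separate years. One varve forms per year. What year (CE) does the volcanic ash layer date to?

Total varves = 349 + 1725 + 293 = 2367.
The volcanic ash layer sits at varve 570 from the core base, so 2367 − 570 = 1797 varves formed after it.
Excluding 11 false varves: 1797 − 11 = 1786.
2022 − 1786 = 236 CE.

236 CE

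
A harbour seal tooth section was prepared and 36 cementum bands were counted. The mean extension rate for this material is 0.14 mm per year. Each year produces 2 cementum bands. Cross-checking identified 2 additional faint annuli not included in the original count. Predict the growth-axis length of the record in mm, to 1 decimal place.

2.7 mm

Correcting the raw count gives 36 + 2 = 38 true cementum bands.
With 2 cementum bands per year, 38 / 2 = 19 years.
Length ≈ 0.14 × 19 = 2.7 mm.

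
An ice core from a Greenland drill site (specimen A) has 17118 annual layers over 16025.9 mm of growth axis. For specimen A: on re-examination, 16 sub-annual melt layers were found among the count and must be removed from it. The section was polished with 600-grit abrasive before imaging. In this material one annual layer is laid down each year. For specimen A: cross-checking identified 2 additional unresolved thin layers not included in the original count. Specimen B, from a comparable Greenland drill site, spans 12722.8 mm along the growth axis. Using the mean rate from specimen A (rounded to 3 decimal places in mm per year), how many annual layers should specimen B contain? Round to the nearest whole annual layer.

13578 annual layers

Specimen A: true annual layer count = 17118 − 16 + 2 = 17104.
A: Extension rate ≈ 16025.9 / 17104 = 0.937 mm/yr.
Specimen B: 12722.8 mm / 0.937 mm per year = 13578.23 years ≈ 13578 annual layers.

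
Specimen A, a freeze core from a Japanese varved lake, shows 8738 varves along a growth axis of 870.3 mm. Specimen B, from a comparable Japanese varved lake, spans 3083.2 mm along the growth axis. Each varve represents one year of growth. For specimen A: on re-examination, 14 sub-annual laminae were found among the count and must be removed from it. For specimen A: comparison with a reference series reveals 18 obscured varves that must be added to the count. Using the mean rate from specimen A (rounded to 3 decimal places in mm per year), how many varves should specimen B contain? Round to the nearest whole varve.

Specimen A: adjusted count: 8738 − 14 + 18 = 8742 varves.
A: Extension rate ≈ 870.3 / 8742 = 0.100 mm per year.
B spans 3083.2 / 0.100 = 30832.00 years ≈ 30832 varves.

30832 varves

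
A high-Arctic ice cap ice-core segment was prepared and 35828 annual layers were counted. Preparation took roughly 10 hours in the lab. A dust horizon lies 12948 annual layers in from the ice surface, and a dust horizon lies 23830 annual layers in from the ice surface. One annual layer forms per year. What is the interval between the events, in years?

10882 years

Separation: 23830 − 12948 = 10882 annual layers.
One annual layer per year makes the interval 10882 years.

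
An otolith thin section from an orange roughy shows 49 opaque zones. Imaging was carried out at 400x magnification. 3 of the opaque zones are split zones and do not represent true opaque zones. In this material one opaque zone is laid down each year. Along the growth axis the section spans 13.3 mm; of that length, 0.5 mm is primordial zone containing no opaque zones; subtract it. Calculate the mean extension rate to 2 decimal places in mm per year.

0.28 mm per year

True opaque zone count = 49 − 3 = 46.
Removing the 0.5 mm offcut leaves 13.3 − 0.5 = 12.8 mm.
Extension rate ≈ 12.8 / 46 = 0.28 mm per year.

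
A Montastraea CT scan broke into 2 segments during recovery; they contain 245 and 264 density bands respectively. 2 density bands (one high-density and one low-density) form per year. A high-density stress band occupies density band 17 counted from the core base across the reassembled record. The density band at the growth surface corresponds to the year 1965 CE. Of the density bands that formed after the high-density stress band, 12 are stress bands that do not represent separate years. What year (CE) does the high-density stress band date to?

1725 CE

Total density bands = 245 + 264 = 509.
Between density band 17 and the growth surface there are 509 − 17 = 492 density bands.
492 − 12 false = 480 true density bands after the high-density stress band.
With 2 density bands per year, 480 / 2 = 240 years.
1965 − 240 = 1725 CE.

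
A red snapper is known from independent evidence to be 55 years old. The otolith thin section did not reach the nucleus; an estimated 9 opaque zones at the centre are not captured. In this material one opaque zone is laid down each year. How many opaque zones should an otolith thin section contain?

46 opaque zones

Expected opaque zones over 55 years: 55.
55 − 9 missed = 46 opaque zones expected in the prepared section.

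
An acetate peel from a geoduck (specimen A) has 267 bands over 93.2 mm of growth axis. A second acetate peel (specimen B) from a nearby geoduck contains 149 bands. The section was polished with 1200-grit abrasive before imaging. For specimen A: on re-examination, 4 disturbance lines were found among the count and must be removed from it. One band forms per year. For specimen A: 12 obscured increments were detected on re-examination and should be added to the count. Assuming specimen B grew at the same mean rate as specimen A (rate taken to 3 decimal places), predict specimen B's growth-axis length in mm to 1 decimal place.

50.5 mm

Specimen A: correcting the raw count gives 267 − 4 + 12 = 275 true bands.
A: Mean rate = 93.2 mm / 275 years ≈ 0.339 mm/year.
Length of B = 0.339 × 149 = 50.5 mm.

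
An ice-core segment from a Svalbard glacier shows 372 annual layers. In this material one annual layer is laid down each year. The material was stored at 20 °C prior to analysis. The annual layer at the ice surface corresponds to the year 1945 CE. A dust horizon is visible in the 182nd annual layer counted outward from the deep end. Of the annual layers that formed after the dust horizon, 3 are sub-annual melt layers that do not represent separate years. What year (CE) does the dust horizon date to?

1758 CE

372 − 182 = 190 annual layers lie beyond the dust horizon toward the ice surface.
Excluding 3 false annual layers: 190 − 3 = 187.
The annual layer at the ice surface is 1945 CE, so the dust horizon dates to 1945 − 187 = 1758 CE.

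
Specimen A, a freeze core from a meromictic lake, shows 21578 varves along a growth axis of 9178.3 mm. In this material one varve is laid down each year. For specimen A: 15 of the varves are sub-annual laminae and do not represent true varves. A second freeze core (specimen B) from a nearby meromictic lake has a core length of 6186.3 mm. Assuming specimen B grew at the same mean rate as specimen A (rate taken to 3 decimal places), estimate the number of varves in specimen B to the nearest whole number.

14522 varves

Specimen A: true varve count = 21578 − 15 = 21563.
A: Extension rate ≈ 9178.3 / 21563 = 0.426 mm per year.
For B, 6186.3 / 0.426 = 14521.83 years ≈ 14522 varves.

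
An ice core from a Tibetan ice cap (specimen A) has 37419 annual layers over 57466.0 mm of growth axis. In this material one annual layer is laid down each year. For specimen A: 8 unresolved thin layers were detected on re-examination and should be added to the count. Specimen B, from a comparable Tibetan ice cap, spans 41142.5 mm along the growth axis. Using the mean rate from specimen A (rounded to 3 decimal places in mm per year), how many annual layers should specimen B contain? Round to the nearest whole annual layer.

Specimen A: adjusted count: 37419 + 8 = 37427 annual layers.
A: 57466.0 mm over 37427 years gives 57466.0 / 37427 ≈ 1.535 mm per year.
For B, 41142.5 / 1.535 = 26802.93 years ≈ 26803 annual layers.

26803 annual layers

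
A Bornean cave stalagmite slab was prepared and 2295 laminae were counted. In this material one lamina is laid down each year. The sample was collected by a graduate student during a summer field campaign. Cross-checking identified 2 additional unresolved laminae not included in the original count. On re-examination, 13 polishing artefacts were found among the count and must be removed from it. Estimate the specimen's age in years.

Adjusted count: 2295 − 13 + 2 = 2284 laminae.
One lamina per year makes the duration 2284 years.

2284 years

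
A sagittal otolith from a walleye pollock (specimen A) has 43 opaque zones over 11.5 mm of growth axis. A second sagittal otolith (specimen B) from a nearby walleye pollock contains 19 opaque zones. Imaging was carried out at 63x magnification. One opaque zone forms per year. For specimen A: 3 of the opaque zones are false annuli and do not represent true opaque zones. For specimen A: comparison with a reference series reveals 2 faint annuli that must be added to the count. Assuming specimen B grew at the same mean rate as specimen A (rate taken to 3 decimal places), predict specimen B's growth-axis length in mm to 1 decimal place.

5.2 mm

Specimen A: adjusted count: 43 − 3 + 2 = 42 opaque zones.
A: Mean rate = 11.5 mm / 42 years ≈ 0.274 mm/yr.
For B, 0.274 mm/year × 19 years = 5.2 mm.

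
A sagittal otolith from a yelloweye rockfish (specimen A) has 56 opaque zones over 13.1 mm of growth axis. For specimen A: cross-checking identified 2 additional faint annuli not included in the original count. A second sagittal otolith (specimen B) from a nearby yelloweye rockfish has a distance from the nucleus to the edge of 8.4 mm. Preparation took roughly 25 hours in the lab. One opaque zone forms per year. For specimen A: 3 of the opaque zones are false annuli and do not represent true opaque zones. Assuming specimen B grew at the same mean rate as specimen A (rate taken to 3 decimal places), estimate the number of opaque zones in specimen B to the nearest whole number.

Specimen A: correcting the raw count gives 56 − 3 + 2 = 55 true opaque zones.
A: Mean rate = 13.1 mm / 55 years ≈ 0.238 mm/yr.
Specimen B: 8.4 mm / 0.238 mm per year = 35.29 years ≈ 35 opaque zones.

35 opaque zones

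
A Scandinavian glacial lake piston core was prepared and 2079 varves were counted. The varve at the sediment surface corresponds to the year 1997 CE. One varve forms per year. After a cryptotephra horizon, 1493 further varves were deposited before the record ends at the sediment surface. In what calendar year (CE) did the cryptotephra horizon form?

There are 1493 varves younger than the cryptotephra horizon.
The varve at the sediment surface is 1997 CE, so the cryptotephra horizon dates to 1997 − 1493 = 504 CE.

504 CE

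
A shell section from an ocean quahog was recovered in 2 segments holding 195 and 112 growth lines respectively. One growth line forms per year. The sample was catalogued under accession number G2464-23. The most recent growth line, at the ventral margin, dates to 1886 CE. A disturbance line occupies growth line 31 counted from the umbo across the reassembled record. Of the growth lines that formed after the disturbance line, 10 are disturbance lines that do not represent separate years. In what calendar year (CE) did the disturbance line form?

Total growth lines = 195 + 112 = 307.
The disturbance line sits at growth line 31 from the umbo, so 307 − 31 = 276 growth lines formed after it.
Excluding 10 false growth lines: 276 − 10 = 266.
1886 − 266 = 1620 CE.

1620 CE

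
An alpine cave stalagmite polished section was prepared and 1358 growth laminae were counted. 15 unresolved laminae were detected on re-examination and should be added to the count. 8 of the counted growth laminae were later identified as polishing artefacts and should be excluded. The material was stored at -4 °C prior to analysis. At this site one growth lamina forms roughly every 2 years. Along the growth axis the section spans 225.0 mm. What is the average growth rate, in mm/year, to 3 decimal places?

Correcting the raw count gives 1358 − 8 + 15 = 1365 true growth laminae.
Multiplying by 2 years per growth lamina: 1365 × 2 = 2730 years.
Extension rate ≈ 225.0 / 2730 = 0.082 mm/year.

0.082 mm/year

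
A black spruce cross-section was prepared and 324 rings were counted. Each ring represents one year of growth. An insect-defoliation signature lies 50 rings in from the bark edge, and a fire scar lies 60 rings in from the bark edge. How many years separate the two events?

10 yr

60 − 50 = 10 rings lie between the two events.
That is 10 years at one ring per year.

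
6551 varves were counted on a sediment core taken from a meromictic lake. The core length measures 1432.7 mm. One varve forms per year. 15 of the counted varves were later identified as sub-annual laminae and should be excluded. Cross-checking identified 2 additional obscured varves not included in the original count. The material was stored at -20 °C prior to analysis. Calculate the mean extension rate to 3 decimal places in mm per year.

0.219 mm per year

After corrections the count is 6551 − 15 + 2 = 6538 varves.
Extension rate ≈ 1432.7 / 6538 = 0.219 mm per year.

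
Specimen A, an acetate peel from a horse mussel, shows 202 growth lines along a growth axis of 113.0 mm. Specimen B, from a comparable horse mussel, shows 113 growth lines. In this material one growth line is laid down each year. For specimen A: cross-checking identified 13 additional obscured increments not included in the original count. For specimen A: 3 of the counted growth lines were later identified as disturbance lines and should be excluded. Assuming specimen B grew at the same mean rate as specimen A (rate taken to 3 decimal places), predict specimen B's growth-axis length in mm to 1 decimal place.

Specimen A: after corrections the count is 202 − 3 + 13 = 212 growth lines.
A: Mean rate = 113.0 mm / 212 years ≈ 0.533 mm/year.
B's length ≈ 0.533 × 113 = 60.2 mm.

60.2 mm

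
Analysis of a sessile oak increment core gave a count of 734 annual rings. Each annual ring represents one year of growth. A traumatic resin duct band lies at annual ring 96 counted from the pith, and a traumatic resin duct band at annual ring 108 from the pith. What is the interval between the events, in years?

12 yr

Separation: 108 − 96 = 12 annual rings.
That is 12 years at one annual ring per year.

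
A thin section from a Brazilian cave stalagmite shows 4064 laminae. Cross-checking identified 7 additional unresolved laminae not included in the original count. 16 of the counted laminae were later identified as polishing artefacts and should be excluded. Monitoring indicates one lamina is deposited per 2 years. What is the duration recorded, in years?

8110 years

Adjusted count: 4064 − 16 + 7 = 4055 laminae.
At 2 years per lamina, 4055 × 2 = 8110 years.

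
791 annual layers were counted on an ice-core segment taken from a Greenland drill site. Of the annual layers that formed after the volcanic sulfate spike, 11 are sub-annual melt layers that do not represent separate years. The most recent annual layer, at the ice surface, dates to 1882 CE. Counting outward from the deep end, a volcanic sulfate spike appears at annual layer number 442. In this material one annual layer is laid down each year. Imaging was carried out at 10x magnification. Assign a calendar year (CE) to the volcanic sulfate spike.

1544 CE

Between annual layer 442 and the ice surface there are 791 − 442 = 349 annual layers.
349 − 11 false = 338 true annual layers after the volcanic sulfate spike.
The annual layer at the ice surface is 1882 CE, so the volcanic sulfate spike dates to 1882 − 338 = 1544 CE.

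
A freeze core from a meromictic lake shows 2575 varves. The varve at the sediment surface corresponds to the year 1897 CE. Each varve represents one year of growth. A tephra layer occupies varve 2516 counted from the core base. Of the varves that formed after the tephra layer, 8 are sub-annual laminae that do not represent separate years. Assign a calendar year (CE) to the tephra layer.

2575 − 2516 = 59 varves lie beyond the tephra layer toward the sediment surface.
Removing the 8 false varves leaves 59 − 8 = 51 true varves beyond the tephra layer.
Counting back 51 years from 1897 CE places the tephra layer in 1897 − 51 = 1846 CE.

1846 CE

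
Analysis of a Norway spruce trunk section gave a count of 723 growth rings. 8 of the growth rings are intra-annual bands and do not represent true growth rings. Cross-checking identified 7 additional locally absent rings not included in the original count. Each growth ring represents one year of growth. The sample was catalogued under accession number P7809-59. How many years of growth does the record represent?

722 years

After corrections the count is 723 − 8 + 7 = 722 growth rings.
At one growth ring per year, that is 722 years.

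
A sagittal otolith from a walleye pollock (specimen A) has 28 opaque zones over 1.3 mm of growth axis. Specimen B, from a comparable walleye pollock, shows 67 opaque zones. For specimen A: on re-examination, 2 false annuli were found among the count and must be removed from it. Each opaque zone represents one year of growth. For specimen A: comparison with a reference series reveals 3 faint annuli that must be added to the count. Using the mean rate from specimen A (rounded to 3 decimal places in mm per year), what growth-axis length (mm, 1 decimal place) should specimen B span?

3.0 mm

Specimen A: correcting the raw count gives 28 − 2 + 3 = 29 true opaque zones.
A: Extension rate ≈ 1.3 / 29 = 0.045 mm/yr.
B's length ≈ 0.045 × 67 = 3.0 mm.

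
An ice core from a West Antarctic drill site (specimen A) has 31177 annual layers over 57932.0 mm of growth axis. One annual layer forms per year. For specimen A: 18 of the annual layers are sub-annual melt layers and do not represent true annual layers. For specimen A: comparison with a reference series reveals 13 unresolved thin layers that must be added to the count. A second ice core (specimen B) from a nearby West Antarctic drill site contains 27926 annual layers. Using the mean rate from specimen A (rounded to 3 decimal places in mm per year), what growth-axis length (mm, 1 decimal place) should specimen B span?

51886.5 mm

Specimen A: adjusted count: 31177 − 18 + 13 = 31172 annual layers.
A: Mean rate = 57932.0 mm / 31172 years ≈ 1.858 mm per year.
Length of B = 1.858 × 27926 = 51886.5 mm.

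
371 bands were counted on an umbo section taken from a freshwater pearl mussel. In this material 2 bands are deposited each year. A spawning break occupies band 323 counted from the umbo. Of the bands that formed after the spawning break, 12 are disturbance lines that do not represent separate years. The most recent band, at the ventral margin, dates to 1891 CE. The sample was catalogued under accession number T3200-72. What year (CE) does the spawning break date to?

Between band 323 and the ventral margin there are 371 − 323 = 48 bands.
48 − 12 false = 36 true bands after the spawning break.
Dividing by 2 bands per year: 36 / 2 = 18 years.
1891 − 18 = 1873 CE.

1873 CE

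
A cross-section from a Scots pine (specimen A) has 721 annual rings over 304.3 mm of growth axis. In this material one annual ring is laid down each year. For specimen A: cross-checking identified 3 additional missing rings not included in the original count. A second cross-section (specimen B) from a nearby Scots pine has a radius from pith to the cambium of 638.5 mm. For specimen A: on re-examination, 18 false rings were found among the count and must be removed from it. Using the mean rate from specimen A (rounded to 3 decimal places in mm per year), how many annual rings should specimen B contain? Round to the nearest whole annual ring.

Specimen A: after corrections the count is 721 − 18 + 3 = 706 annual rings.
A: 304.3 mm over 706 years gives 304.3 / 706 ≈ 0.431 mm/year.
B spans 638.5 / 0.431 = 1481.44 years ≈ 1481 annual rings.

1481 annual rings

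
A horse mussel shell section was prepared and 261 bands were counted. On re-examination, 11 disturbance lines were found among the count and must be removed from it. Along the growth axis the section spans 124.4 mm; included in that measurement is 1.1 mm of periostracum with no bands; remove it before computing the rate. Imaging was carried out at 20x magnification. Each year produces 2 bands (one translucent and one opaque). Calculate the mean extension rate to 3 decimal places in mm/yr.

0.986 mm/yr

After corrections the count is 261 − 11 = 250 bands.
250 bands at 2 per year is 250 / 2 = 125 years.
Removing the 1.1 mm offcut leaves 124.4 − 1.1 = 123.3 mm.
Mean rate = 123.3 mm / 125 years ≈ 0.986 mm/yr.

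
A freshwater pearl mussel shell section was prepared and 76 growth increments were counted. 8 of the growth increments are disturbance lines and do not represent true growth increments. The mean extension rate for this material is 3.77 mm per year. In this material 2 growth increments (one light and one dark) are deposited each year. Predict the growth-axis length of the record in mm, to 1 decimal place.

Correcting the raw count gives 76 − 8 = 68 true growth increments.
With 2 growth increments per year, 68 / 2 = 34 years.
Predicted length = 3.77 mm/year × 34 years = 128.2 mm.

128.2 mm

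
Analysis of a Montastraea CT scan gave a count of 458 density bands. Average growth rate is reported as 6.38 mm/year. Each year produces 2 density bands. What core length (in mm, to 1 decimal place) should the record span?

1461.0 mm

With 2 density bands per year, 458 / 2 = 229 years.
Length ≈ 6.38 × 229 = 1461.0 mm.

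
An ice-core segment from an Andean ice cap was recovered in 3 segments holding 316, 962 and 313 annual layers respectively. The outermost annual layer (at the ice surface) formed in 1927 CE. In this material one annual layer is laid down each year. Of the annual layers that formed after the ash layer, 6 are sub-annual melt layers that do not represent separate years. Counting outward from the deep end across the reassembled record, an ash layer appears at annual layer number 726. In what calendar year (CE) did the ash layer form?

1068 CE

Total annual layers = 316 + 962 + 313 = 1591.
Between annual layer 726 and the ice surface there are 1591 − 726 = 865 annual layers.
865 − 6 false = 859 true annual layers after the ash layer.
1927 − 859 = 1068 CE.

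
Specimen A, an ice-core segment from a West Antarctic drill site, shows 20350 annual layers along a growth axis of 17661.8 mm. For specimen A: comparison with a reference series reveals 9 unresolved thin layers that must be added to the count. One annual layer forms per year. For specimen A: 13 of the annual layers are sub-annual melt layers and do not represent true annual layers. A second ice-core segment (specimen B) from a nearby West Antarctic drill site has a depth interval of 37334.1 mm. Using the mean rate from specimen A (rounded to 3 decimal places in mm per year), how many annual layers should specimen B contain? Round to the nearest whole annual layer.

Specimen A: after corrections the count is 20350 − 13 + 9 = 20346 annual layers.
A: Extension rate ≈ 17661.8 / 20346 = 0.868 mm/year.
Specimen B: 37334.1 mm / 0.868 mm per year = 43011.64 years ≈ 43012 annual layers.

43012 annual layers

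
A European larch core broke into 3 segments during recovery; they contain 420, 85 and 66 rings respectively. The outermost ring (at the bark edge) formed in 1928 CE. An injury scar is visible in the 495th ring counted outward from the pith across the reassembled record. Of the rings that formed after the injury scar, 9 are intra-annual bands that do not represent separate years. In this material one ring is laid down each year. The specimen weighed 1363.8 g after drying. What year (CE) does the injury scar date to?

1861 CE

Total rings = 420 + 85 + 66 = 571.
Between ring 495 and the bark edge there are 571 − 495 = 76 rings.
76 − 9 false = 67 true rings after the injury scar.
1928 − 67 = 1861 CE.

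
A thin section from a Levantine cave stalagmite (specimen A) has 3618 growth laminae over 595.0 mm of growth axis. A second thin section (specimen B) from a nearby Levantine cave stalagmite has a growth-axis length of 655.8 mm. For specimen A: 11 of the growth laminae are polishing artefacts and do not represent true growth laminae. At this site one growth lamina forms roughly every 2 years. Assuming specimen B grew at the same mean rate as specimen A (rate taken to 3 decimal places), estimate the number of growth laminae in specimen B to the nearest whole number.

3999 growth laminae

Specimen A: after corrections the count is 3618 − 11 = 3607 growth laminae.
Specimen A: 3607 growth laminae at 2 years each span 3607 × 2 = 7214 years.
A: Extension rate ≈ 595.0 / 7214 = 0.082 mm/year.
B spans 655.8 / 0.082 = 7997.56 years; at 2 years per growth lamina that is 7997.56 / 2 ≈ 3999 growth laminae.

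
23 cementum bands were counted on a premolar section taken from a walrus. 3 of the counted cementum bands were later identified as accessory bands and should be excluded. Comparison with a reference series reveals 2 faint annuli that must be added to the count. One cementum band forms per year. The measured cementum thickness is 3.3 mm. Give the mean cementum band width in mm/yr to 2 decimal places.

0.15 mm/yr

Adjusted count: 23 − 3 + 2 = 22 cementum bands.
Extension rate ≈ 3.3 / 22 = 0.15 mm/yr.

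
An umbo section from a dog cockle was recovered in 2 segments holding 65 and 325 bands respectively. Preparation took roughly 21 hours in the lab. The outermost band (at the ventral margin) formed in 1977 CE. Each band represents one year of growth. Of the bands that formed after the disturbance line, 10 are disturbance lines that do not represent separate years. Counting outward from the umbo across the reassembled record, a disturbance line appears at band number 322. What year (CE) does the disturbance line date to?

1919 CE

Total bands = 65 + 325 = 390.
The disturbance line sits at band 322 from the umbo, so 390 − 322 = 68 bands formed after it.
68 − 10 false = 58 true bands after the disturbance line.
The band at the ventral margin is 1977 CE, so the disturbance line dates to 1977 − 58 = 1919 CE.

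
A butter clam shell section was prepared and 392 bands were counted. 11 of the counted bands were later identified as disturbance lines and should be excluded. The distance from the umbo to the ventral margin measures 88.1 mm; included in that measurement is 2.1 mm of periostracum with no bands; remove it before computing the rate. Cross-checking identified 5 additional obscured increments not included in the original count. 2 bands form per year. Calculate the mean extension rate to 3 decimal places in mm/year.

Adjusted count: 392 − 11 + 5 = 386 bands.
386 bands at 2 per year is 386 / 2 = 193 years.
The growth record spans 88.1 − 2.1 = 86.0 mm.
Mean rate = 86.0 mm / 193 years ≈ 0.446 mm/year.

0.446 mm/year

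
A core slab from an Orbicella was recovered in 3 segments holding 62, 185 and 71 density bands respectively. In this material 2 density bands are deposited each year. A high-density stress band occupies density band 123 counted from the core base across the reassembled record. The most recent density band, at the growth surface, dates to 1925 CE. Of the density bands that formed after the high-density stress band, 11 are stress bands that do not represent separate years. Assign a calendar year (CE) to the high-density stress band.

Total density bands = 62 + 185 + 71 = 318.
318 − 123 = 195 density bands lie beyond the high-density stress band toward the growth surface.
Removing the 11 false density bands leaves 195 − 11 = 184 true density bands beyond the high-density stress band.
Dividing by 2 density bands per year: 184 / 2 = 92 years.
Counting back 92 years from 1925 CE places the high-density stress band in 1925 − 92 = 1833 CE.

1833 CE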